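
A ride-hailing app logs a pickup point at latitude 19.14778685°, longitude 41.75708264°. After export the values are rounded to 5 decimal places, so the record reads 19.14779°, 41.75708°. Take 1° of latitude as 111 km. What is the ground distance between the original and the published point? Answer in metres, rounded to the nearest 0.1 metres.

Δlat = 19.14778685 − 19.14779 = -0.00000315°; Δlon = 41.75708264 − 41.75708 = +0.00000264°.
N–S: -0.00000315° × 111000 m/° = -0.34965 m.
East–west at this latitude: 0.00000264° × 111000 × cos 19.1478° ≈ 0.00000264 × 104859 = 0.276828 m.
Distance: √(0.34965² + 0.276828²) ≈ 0.445969 m.

0.4 metres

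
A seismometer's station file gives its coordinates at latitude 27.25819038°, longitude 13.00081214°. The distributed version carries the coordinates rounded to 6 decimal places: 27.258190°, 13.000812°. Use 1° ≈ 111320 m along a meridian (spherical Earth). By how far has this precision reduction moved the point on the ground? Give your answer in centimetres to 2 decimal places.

Δlat = 27.25819038 − 27.258190 = +0.00000038°; Δlon = 13.00081214 − 13.000812 = +0.00000014°.
N–S: 0.00000038° × 111320 m/° = 0.0423016 m.
East–west at this latitude: 0.00000014° × 111320 × cos 27.2582° ≈ 0.00000014 × 98958.1 = 0.0138541 m.
Combined displacement = (0.0423016² + 0.0138541²)^½ ≈ 0.0445125 m.
That is 0.0445125 m = 4.4512 cm.

4.45 centimetres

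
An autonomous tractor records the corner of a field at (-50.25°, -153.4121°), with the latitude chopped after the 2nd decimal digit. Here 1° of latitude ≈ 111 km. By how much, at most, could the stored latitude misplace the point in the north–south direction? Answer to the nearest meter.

Truncating at 2 decimal places can drop up to a full unit in the last place, so the latitude may be off by as much as 0.01°.
North–south distance: 0.01° × 111000 m/° = 1110 m.

1110 meters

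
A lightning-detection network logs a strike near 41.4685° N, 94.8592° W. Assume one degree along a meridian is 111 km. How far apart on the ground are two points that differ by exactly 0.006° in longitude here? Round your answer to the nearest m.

499 m

One degree of longitude here spans 111000 × cos 41.4685° = 111000 × 0.7493 ≈ 83174.5 m; 0.006° of that is 499.047 m.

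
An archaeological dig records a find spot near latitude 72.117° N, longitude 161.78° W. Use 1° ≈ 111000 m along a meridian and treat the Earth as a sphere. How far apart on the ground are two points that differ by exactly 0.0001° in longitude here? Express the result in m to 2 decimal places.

At 72.117° a degree of longitude is 111000 × cos 72.117° ≈ 34085.2 m, so 0.0001° corresponds to 3.40852 m.

3.41 m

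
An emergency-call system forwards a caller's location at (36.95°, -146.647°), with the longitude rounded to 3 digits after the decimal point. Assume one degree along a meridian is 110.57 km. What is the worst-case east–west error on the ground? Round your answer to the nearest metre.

Rounding to 3 decimal places leaves the longitude within ±0.0005° of the true value.
At latitude 36.95° a degree of longitude spans 110570 m × cos 36.95° = 110570 × 0.7992 ≈ 88363.2 m.
So at most 0.0005° × 88363.2 ≈ 44.1816 m east–west.

44 metres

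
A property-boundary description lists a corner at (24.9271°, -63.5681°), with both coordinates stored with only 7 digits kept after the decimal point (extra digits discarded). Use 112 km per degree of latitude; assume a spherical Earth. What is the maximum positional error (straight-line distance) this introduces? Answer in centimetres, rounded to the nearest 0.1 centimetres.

1.5 centimetres

Truncating at 7 decimal places can drop up to a full unit in the last place, so each coordinate may be off by as much as 1e-07°.
North–south component: 1e-07° × 112000 = 0.0112 m.
East–west component at 24.9271°: 1e-07° × 112000 × cos 24.9271° ≈ 1e-07 × 101567 ≈ 0.0101567 m.
Combining orthogonally: (0.0112² + 0.0101567²)^½ ≈ 0.0151195 m.
That is 0.0151195 m = 1.5119 cm.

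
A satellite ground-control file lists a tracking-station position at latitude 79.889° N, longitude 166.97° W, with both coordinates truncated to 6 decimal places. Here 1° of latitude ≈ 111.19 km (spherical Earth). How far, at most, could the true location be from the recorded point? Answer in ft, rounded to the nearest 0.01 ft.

Truncating at 6 decimal places can drop up to a full unit in the last place, so each coordinate may be off by as much as 1e-06°.
N–S: 1e-06° × 111190 m/° = 0.11119 m.
E–W at 79.889°: 1e-06° × 111190 × cos 79.889° = 1e-06 × 111190 × 0.1756 ≈ 0.01952 m.
Combining orthogonally: (0.11119² + 0.01952²)^½ ≈ 0.11289 m.
Converting: 0.11289 m × 3.2808 ft/m ≈ 0.37038 ft.

0.37 ft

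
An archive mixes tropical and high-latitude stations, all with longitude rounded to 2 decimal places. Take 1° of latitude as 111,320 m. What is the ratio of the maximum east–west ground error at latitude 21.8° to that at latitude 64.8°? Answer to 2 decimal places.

2.18

Rounding to 2 decimal places leaves the longitude within ±0.005° of the true value.
Error at 21.8° = 0.005° × 111320 × cos 21.8° ≈ 556.6 × 0.9285 = 516.8 m.
At 64.8°: 0.005° × 111320 × cos 64.8° = 0.005 × 111320 × 0.4258 ≈ 236.99 m.
Ratio: 516.8 / 236.99 = cos 21.8° / cos 64.8° ≈ 2.1807.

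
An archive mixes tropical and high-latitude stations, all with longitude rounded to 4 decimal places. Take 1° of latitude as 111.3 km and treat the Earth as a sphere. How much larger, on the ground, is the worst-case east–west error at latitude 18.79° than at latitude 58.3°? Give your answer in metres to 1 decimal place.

2.3 metres

Rounding to 4 decimal places leaves the longitude within ±5e-05° of the true value.
Error at 18.79° = 5e-05° × 111300 × cos 18.79° ≈ 5.565 × 0.9467 = 5.2684 m.
At 58.3°: 5e-05° × 111300 × cos 58.3° = 5e-05 × 111300 × 0.5255 ≈ 2.9242 m.
Difference: 5.2684 − 2.9242 = 2.3442 m.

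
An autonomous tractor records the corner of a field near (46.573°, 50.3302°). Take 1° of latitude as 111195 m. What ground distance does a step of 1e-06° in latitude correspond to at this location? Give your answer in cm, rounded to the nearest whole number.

11 cm

Along a meridian 1e-06° is 1e-06 × 111195 = 0.111195 m.
That is 0.111195 m = 11.119 cm.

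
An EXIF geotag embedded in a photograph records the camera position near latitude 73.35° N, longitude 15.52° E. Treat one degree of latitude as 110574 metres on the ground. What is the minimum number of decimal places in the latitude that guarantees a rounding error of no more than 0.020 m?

One degree of latitude covers 110574 m.
Rounding to N decimal places gives at most 0.5 × 10⁻ᴺ degrees of error, i.e. 0.5 × 10⁻ᴺ × 110574 m.
Need 0.5 × 110574 × 10⁻ᴺ ≤ 0.020 → 10⁻ᴺ ≤ 3.617e-07, so N ≥ 6.44.
At 6 places the error can reach 0.0553 m, but 7 places keeps it to 0.00553 m.

7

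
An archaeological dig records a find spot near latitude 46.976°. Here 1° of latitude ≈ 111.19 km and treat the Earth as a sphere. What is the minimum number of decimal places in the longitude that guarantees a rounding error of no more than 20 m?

At 46.976° one degree of longitude covers 111190 × cos 46.976° ≈ 111190 × 0.6823 ≈ 75865.5 m.
With N decimal places the half-ulp bound is 0.5·10⁻ᴺ°, or 0.5·10⁻ᴺ × 75865.5 m on the ground.
Setting 37932.7 × 10⁻ᴺ ≤ 20 gives 10ᴺ ≥ 1897, i.e. N ≥ 3.28.
So 4 decimal places suffice (3.79 m); 3 would allow up to 37.9 m.

4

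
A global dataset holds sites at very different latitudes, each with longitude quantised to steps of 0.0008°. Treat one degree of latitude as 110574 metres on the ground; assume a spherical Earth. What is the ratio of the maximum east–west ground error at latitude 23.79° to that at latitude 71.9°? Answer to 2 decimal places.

2.95

With a 0.0008° grid the true value lies within half a step, ±0.0008°/2 = ±0.0004°, of the stored one.
Error at 23.79° = 0.0004° × 110574 × cos 23.79° ≈ 44.23 × 0.9150 = 40.471 m.
Error at 71.9° = 0.0004° × 110574 × cos 71.9° ≈ 44.23 × 0.3107 = 13.741 m.
Ratio: 40.471 / 13.741 = cos 23.79° / cos 71.9° ≈ 2.9453.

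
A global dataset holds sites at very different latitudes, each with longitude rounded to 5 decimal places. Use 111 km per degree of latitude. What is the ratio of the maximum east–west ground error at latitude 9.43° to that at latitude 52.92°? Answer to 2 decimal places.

Rounding to 5 decimal places leaves the longitude within ±5e-06° of the true value.
At 9.43°: 5e-06° × 111000 × cos 9.43° = 5e-06 × 111000 × 0.9865 ≈ 0.5475 m.
Error at 52.92° = 5e-06° × 111000 × cos 52.92° ≈ 0.555 × 0.6029 = 0.33463 m.
The ratio reduces to cos 9.43° / cos 52.92° = 0.9865/0.6029 ≈ 1.6362.

1.64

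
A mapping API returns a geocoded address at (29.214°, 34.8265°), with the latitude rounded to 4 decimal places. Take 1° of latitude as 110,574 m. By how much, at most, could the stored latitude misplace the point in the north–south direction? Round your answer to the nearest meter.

Rounding to 4 decimal places leaves the latitude within ±5e-05° of the true value.
Along the meridian that is 5e-05° × 110574 m/° = 5.5287 m.

6 meters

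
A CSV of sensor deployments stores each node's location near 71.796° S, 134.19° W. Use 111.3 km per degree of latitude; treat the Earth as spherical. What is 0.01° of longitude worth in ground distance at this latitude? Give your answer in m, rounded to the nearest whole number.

348 m

0.01° of longitude at 71.796° is 0.01 × 111300 × cos 71.796° ≈ 0.01 × 34770.3 = 347.703 m.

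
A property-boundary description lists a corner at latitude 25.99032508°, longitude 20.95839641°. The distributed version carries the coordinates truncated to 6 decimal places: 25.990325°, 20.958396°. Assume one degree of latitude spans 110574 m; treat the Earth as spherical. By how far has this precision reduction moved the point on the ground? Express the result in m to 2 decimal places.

0.04 m

The latitude changed by +0.00000008° and the longitude by +0.00000041°.
North–south shift: 0.00000008 × 110574 = 0.00884592 m.
E–W at 25.9903°: 0.00000041° × 110574 × cos 25.9903° = 0.00000041 × 110574 × 0.8989 ≈ 0.0407505 m.
Hypotenuse of the two orthogonal shifts: √(0.00884592² + 0.0407505²) = 0.0416996 m.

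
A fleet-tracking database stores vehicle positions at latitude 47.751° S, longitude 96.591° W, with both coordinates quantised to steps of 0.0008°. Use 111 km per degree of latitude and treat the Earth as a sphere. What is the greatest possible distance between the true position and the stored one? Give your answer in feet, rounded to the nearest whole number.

With a 0.0008° grid the true value lies within half a step, ±0.0008°/2 = ±0.0004°, of the stored one.
Latitude error → 0.0004 × 111000 = 44.4 m along the meridian.
Longitude error → 0.0004 × 111000 × cos 47.751° = 0.0004 × 111000 × 0.6724 ≈ 29.8525 m.
Combining orthogonally: (44.4² + 29.8525²)^½ ≈ 53.5026 m.
Converting: 53.5026 m × 3.2808 ft/m ≈ 175.53 ft.

176 feet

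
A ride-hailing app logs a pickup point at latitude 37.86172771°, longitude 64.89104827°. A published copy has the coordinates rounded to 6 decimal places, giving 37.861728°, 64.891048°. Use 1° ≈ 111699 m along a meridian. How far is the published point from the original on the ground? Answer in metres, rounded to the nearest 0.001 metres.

0.040 metres

Δlat = 37.86172771 − 37.861728 = -0.00000029°; Δlon = 64.89104827 − 64.891048 = +0.00000027°.
N–S: -0.00000029° × 111699 m/° = -0.0323927 m.
E–W at 37.8617°: 0.00000027° × 111699 × cos 37.8617° = 0.00000027 × 111699 × 0.7895 ≈ 0.0238101 m.
Combined displacement = (0.0323927² + 0.0238101²)^½ ≈ 0.0402021 m.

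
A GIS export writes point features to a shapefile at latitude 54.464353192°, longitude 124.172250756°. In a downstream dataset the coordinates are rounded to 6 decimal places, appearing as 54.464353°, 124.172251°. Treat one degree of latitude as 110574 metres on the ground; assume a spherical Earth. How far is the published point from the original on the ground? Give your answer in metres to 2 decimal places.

The latitude changed by +0.000000192° and the longitude by -0.000000244°.
North–south shift: 0.000000192 × 110574 = 0.0212302 m.
E–W at 54.4644°: -0.000000244° × 110574 × cos 54.4644° = -0.000000244 × 110574 × 0.5812 ≈ -0.0156811 m.
Combined displacement = (0.0212302² + 0.0156811²)^½ ≈ 0.0263935 m.

0.03 metres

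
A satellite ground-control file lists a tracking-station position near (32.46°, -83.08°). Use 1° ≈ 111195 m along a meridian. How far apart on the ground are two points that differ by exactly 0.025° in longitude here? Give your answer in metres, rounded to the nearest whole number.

At 32.46° a degree of longitude is 111195 × cos 32.46° ≈ 93822.6 m, so 0.025° corresponds to 2345.56 m.

2346 metres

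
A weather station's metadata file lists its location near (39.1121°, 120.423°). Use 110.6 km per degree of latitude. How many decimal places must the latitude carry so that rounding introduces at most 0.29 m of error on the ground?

6

One degree of latitude covers 110600 m.
N decimal places → at most half a unit in the last place, 0.5 × 10⁻ᴺ° = 110600/2 × 10⁻ᴺ m.
Setting 55300 × 10⁻ᴺ ≤ 0.29 gives 10ᴺ ≥ 1.907e+05, i.e. N ≥ 5.28.
N = 5 would give 0.553 m (too coarse); N = 6 gives 0.0553 m ≤ 0.29 m.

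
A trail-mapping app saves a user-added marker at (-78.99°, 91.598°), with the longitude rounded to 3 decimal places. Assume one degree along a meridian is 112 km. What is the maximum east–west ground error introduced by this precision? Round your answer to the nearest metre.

11 metres

Rounding to 3 decimal places leaves the longitude within ±0.0005° of the true value.
At latitude 78.99° a degree of longitude spans 112000 m × cos 78.99° = 112000 × 0.1910 ≈ 21389.8 m.
Maximum E–W displacement: 0.0005 × 21389.8 = 10.6949 m.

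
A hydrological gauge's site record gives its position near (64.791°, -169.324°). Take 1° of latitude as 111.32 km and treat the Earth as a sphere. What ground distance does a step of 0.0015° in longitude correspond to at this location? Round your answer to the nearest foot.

One degree of longitude here spans 111320 × cos 64.791° = 111320 × 0.4259 ≈ 47413.6 m; 0.0015° of that is 71.1204 m.
In feet: 71.1204 m ÷ 0.3048 ≈ 233.33 ft.

233 feet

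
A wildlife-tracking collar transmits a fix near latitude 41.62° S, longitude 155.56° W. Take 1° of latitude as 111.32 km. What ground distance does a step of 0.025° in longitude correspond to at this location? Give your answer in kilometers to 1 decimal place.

One degree of longitude here spans 111320 × cos 41.62° = 111320 × 0.7476 ≈ 83219.1 m; 0.025° of that is 2080.48 m.
That is 2080.48 m = 2.0805 km.

2.1 kilometers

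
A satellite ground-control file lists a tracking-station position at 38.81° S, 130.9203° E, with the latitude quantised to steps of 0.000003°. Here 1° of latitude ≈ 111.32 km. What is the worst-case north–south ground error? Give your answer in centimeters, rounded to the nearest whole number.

17 centimeters

With a 0.000003° grid the true value lies within half a step, ±0.000003°/2 = ±1.5e-06°, of the stored one.
Along the meridian that is 1.5e-06° × 111320 m/° = 0.16698 m.
That is 0.16698 m = 16.698 cm.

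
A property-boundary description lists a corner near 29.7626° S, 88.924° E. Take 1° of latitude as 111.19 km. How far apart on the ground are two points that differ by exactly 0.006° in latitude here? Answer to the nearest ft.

2189 ft

Along a meridian 0.006° is 0.006 × 111190 = 667.14 m.
Converting: 667.14 m × 3.2808 ft/m ≈ 2188.8 ft.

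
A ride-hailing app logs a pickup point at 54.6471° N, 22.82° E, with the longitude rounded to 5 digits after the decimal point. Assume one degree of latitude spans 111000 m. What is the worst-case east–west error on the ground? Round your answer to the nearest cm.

32 cm

Rounding to 5 decimal places leaves the longitude within ±5e-06° of the true value.
Parallels shrink by cos φ, so at 54.6471° a degree of longitude is 111000 × 0.5786 ≈ 64225.8 m.
Maximum E–W displacement: 5e-06 × 64225.8 = 0.321129 m.
That is 0.321129 m = 32.113 cm.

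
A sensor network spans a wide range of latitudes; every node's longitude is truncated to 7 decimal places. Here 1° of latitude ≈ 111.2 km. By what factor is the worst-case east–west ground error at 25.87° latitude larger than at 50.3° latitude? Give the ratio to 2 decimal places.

1.41

Truncating at 7 decimal places can drop up to a full unit in the last place, so the longitude may be off by as much as 1e-07°.
Error at 25.87° = 1e-07° × 111200 × cos 25.87° ≈ 0.01112 × 0.8998 = 0.010006 m.
Error at 50.3° = 1e-07° × 111200 × cos 50.3° ≈ 0.01112 × 0.6388 = 0.0071031 m.
The ratio reduces to cos 25.87° / cos 50.3° = 0.8998/0.6388 ≈ 1.4086.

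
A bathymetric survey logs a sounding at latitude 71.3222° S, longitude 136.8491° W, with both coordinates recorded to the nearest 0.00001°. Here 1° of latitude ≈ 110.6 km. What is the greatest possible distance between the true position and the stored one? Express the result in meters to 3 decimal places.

Rounding to 5 decimal places leaves each coordinate within ±5e-06° of the true value.
Latitude error → 5e-06 × 110600 = 0.553 m along the meridian.
E–W at 71.3222°: 5e-06° × 110600 × cos 71.3222° = 5e-06 × 110600 × 0.3202 ≈ 0.177096 m.
The two errors are perpendicular, so the maximum displacement is √(0.553² + 0.177096²) ≈ 0.580665 m.

0.581 meters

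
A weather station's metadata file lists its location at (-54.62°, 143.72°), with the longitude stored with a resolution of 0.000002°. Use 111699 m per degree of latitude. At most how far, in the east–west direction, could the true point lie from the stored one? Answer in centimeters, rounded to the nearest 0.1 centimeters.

With a 0.000002° grid the true value lies within half a step, ±0.000002°/2 = ±1e-06°, of the stored one.
At latitude 54.62° a degree of longitude spans 111699 m × cos 54.62° = 111699 × 0.5790 ≈ 64673.3 m.
East–west error: 1e-06° × 64673.3 m/° ≈ 0.0646733 m.
That is 0.0646733 m = 6.4673 cm.

6.5 centimeters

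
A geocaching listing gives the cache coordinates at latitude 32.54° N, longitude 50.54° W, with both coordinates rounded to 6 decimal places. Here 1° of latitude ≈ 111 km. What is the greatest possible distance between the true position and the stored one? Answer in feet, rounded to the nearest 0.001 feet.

0.238 feet

Rounding to 6 decimal places leaves each coordinate within ±5e-07° of the true value.
Latitude error → 5e-07 × 111000 = 0.0555 m along the meridian.
Longitude error → 5e-07 × 111000 × cos 32.54° = 5e-07 × 111000 × 0.8430 ≈ 0.0467874 m.
The two errors are perpendicular, so the maximum displacement is √(0.0555² + 0.0467874²) ≈ 0.07259 m.
Converting: 0.07259 m × 3.2808 ft/m ≈ 0.23816 ft.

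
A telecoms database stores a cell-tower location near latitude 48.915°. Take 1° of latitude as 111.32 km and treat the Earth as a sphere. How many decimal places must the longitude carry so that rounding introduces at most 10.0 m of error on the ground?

4

At 48.915° one degree of longitude covers 111320 × cos 48.915° ≈ 111320 × 0.6572 ≈ 73157 m.
Rounding to N decimal places gives at most 0.5 × 10⁻ᴺ degrees of error, i.e. 0.5 × 10⁻ᴺ × 73157 m.
Need 0.5 × 73157 × 10⁻ᴺ ≤ 10.0 → 10⁻ᴺ ≤ 2.734e-04, so N ≥ 3.56.
N = 3 would give 36.6 m (too coarse); N = 4 gives 3.66 m ≤ 10.0 m.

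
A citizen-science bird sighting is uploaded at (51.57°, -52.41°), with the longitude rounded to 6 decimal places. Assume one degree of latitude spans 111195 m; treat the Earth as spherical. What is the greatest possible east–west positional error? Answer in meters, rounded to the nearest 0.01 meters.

Rounding to 6 decimal places leaves the longitude within ±5e-07° of the true value.
At latitude 51.57° a degree of longitude spans 111195 m × cos 51.57° = 111195 × 0.6216 ≈ 69114.1 m.
East–west error: 5e-07° × 69114.1 m/° ≈ 0.0345571 m.

0.03 meters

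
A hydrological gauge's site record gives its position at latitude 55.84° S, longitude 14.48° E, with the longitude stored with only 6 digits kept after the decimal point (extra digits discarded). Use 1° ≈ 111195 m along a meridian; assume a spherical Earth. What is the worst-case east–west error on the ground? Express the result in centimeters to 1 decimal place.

6.2 centimeters

Truncating at 6 decimal places can drop up to a full unit in the last place, so the longitude may be off by as much as 1e-06°.
One degree of longitude at 55.84° is 111195 × cos 55.84° ≈ 111195 × 0.5615 = 62436.6 m.
Maximum E–W displacement: 1e-06 × 62436.6 = 0.0624366 m.
That is 0.0624366 m = 6.2437 cm.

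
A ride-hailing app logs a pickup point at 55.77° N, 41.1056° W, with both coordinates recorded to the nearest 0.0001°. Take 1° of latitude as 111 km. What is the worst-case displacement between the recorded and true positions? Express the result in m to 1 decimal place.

6.4 m

Rounding to 4 decimal places leaves each coordinate within ±5e-05° of the true value.
Latitude error → 5e-05 × 111000 = 5.55 m along the meridian.
East–west component at 55.77°: 5e-05° × 111000 × cos 55.77° ≈ 5e-05 × 62439.3 ≈ 3.12197 m.
Worst case both components are at the extreme and orthogonal: √(5.55² + 3.12197²) ≈ 6.36782 m.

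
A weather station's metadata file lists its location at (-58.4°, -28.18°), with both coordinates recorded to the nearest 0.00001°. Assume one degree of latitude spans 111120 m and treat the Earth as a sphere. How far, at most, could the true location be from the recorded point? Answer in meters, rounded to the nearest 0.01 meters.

0.63 meters

Rounding to 5 decimal places leaves each coordinate within ±5e-06° of the true value.
N–S: 5e-06° × 111120 m/° = 0.5556 m.
Longitude error → 5e-06 × 111120 × cos 58.4° = 5e-06 × 111120 × 0.5240 ≈ 0.291127 m.
The two errors are perpendicular, so the maximum displacement is √(0.5556² + 0.291127²) ≈ 0.627253 m.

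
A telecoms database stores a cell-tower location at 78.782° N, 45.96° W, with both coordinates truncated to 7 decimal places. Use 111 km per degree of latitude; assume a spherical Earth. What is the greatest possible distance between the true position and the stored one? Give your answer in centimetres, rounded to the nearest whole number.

1 centimetres

Truncating at 7 decimal places can drop up to a full unit in the last place, so each coordinate may be off by as much as 1e-07°.
N–S: 1e-07° × 111000 m/° = 0.0111 m.
E–W at 78.782°: 1e-07° × 111000 × cos 78.782° = 1e-07 × 111000 × 0.1945 ≈ 0.00215942 m.
The two errors are perpendicular, so the maximum displacement is √(0.0111² + 0.00215942²) ≈ 0.0113081 m.
That is 0.0113081 m = 1.1308 cm.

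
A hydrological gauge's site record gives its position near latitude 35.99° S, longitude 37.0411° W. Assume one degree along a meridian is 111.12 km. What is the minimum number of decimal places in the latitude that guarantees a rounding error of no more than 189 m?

3 decimal places

One degree of latitude covers 111120 m.
Rounding to N decimal places gives at most 0.5 × 10⁻ᴺ degrees of error, i.e. 0.5 × 10⁻ᴺ × 111120 m.
Setting 55560 × 10⁻ᴺ ≤ 189 gives 10ᴺ ≥ 294, i.e. N ≥ 2.47.
So 3 decimal places suffice (55.6 m); 2 would allow up to 556 m.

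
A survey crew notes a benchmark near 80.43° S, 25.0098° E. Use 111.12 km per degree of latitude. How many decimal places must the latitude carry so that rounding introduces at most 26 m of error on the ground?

4 decimal places

One degree of latitude covers 111120 m.
N decimal places → at most half a unit in the last place, 0.5 × 10⁻ᴺ° = 111120/2 × 10⁻ᴺ m.
Setting 55560 × 10⁻ᴺ ≤ 26 gives 10ᴺ ≥ 2137, i.e. N ≥ 3.33.
So 4 decimal places suffice (5.56 m); 3 would allow up to 55.6 m.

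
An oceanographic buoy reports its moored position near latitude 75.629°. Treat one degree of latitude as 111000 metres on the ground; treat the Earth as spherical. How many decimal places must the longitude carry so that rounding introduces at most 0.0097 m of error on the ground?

7

At 75.629° one degree of longitude covers 111000 × cos 75.629° ≈ 111000 × 0.2482 ≈ 27550.2 m.
Rounding to N decimal places gives at most 0.5 × 10⁻ᴺ degrees of error, i.e. 0.5 × 10⁻ᴺ × 27550.2 m.
Setting 13775.1 × 10⁻ᴺ ≤ 0.0097 gives 10ᴺ ≥ 1.42e+06, i.e. N ≥ 6.15.
So 7 decimal places suffice (0.00138 m); 6 would allow up to 0.0138 m.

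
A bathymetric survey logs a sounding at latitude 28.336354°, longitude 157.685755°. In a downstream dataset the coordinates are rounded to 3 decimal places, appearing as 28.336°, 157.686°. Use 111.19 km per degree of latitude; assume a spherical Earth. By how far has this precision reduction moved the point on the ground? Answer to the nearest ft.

151 ft

Δlat = 28.336354 − 28.336 = +0.000354°; Δlon = 157.685755 − 157.686 = -0.000245°.
North–south shift: 0.000354 × 111190 = 39.3613 m.
East–west at this latitude: -0.000245° × 111190 × cos 28.336° ≈ -0.000245 × 97867.1 = -23.9774 m.
Combined displacement = (39.3613² + 23.9774²)^½ ≈ 46.0893 m.
In feet: 46.0893 m ÷ 0.3048 ≈ 151.21 ft.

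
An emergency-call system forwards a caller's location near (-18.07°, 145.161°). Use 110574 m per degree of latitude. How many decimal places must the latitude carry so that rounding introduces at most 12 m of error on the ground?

One degree of latitude covers 110574 m.
Rounding to N decimal places gives at most 0.5 × 10⁻ᴺ degrees of error, i.e. 0.5 × 10⁻ᴺ × 110574 m.
Need 0.5 × 110574 × 10⁻ᴺ ≤ 12 → 10⁻ᴺ ≤ 2.170e-04, so N ≥ 3.66.
So 4 decimal places suffice (5.53 m); 3 would allow up to 55.3 m.

4 decimal places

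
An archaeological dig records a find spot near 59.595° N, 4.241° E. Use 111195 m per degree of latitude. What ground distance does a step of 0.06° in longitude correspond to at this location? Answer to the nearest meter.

At 59.595° a degree of longitude is 111195 × cos 59.595° ≈ 56276.8 m, so 0.06° corresponds to 3376.61 m.

3377 meters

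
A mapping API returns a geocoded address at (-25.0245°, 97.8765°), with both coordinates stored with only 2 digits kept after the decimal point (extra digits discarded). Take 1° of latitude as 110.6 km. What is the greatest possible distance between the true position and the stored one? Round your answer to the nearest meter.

Truncating at 2 decimal places can drop up to a full unit in the last place, so each coordinate may be off by as much as 0.01°.
Latitude error → 0.01 × 110600 = 1106 m along the meridian.
E–W at 25.0245°: 0.01° × 110600 × cos 25.0245° = 0.01 × 110600 × 0.9061 ≈ 1002.18 m.
Combining orthogonally: (1106² + 1002.18²)^½ ≈ 1492.51 m.

1493 meters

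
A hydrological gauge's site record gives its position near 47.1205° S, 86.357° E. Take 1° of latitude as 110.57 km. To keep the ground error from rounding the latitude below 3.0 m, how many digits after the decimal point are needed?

5 decimal places

One degree of latitude covers 110570 m.
With N decimal places the half-ulp bound is 0.5·10⁻ᴺ°, or 0.5·10⁻ᴺ × 110570 m on the ground.
Need 0.5 × 110570 × 10⁻ᴺ ≤ 3.0 → 10⁻ᴺ ≤ 5.426e-05, so N ≥ 4.27.
At 4 places the error can reach 5.53 m, but 5 places keeps it to 0.553 m.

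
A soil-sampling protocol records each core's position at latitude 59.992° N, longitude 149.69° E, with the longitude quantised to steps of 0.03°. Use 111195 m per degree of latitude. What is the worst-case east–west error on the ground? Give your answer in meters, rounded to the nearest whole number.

With a 0.03° grid the true value lies within half a step, ±0.03°/2 = ±0.015°, of the stored one.
One degree of longitude at 59.992° is 111195 × cos 59.992° ≈ 111195 × 0.5001 = 55610.9 m.
So at most 0.015° × 55610.9 ≈ 834.164 m east–west.

834 meters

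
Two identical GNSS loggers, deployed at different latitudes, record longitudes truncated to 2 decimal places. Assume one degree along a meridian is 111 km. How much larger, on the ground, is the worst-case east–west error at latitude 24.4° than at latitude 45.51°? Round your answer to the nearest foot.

Truncating at 2 decimal places can drop up to a full unit in the last place, so the longitude may be off by as much as 0.01°.
At 24.4°: 0.01° × 111000 × cos 24.4° = 0.01 × 111000 × 0.9107 ≈ 1010.9 m.
At 45.51°: 0.01° × 111000 × cos 45.51° = 0.01 × 111000 × 0.7008 ≈ 777.87 m.
So the lower-latitude error exceeds the higher by 1010.9 − 777.87 = 232.99 m.
Converting: 232.988 m × 3.2808 ft/m ≈ 764.4 ft.

764 feet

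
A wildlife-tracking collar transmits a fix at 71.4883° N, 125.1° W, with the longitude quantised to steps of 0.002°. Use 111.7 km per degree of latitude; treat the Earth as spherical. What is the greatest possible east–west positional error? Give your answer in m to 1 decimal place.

35.5 m

With a 0.002° grid the true value lies within half a step, ±0.002°/2 = ±0.001°, of the stored one.
One degree of longitude at 71.4883° is 111700 × cos 71.4883° ≈ 111700 × 0.3175 = 35464.6 m.
So at most 0.001° × 35464.6 ≈ 35.4646 m east–west.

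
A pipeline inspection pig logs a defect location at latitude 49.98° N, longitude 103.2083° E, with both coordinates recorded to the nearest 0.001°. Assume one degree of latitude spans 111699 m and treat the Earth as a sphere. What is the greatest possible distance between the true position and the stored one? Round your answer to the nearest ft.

Rounding to 3 decimal places leaves each coordinate within ±0.0005° of the true value.
N–S: 0.0005° × 111699 m/° = 55.8495 m.
East–west component at 49.98°: 0.0005° × 111699 × cos 49.98° ≈ 0.0005 × 71828.6 ≈ 35.9143 m.
Worst case both components are at the extreme and orthogonal: √(55.8495² + 35.9143²) ≈ 66.4003 m.
In feet: 66.4003 m ÷ 0.3048 ≈ 217.85 ft.

218 ft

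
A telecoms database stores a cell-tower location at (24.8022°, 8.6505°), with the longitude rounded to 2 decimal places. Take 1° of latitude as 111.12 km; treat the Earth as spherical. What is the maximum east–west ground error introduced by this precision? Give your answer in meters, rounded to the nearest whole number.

Rounding to 2 decimal places leaves the longitude within ±0.005° of the true value.
Parallels shrink by cos φ, so at 24.8022° a degree of longitude is 111120 × 0.9078 ≈ 100870 m.
So at most 0.005° × 100870 ≈ 504.352 m east–west.

504 meters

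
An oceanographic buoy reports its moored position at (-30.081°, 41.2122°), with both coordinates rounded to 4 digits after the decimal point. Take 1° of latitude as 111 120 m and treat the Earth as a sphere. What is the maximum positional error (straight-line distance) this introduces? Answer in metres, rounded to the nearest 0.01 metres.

Rounding to 4 decimal places leaves each coordinate within ±5e-05° of the true value.
Latitude error → 5e-05 × 111120 = 5.556 m along the meridian.
East–west component at 30.081°: 5e-05° × 111120 × cos 30.081° ≈ 5e-05 × 96154.1 ≈ 4.80771 m.
The two errors are perpendicular, so the maximum displacement is √(5.556² + 4.80771²) ≈ 7.34732 m.

7.35 metres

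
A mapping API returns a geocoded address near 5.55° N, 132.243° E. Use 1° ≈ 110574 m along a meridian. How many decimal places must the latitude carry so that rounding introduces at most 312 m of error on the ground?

3

One degree of latitude covers 110574 m.
Rounding to N decimal places gives at most 0.5 × 10⁻ᴺ degrees of error, i.e. 0.5 × 10⁻ᴺ × 110574 m.
Need 0.5 × 110574 × 10⁻ᴺ ≤ 312 → 10⁻ᴺ ≤ 5.643e-03, so N ≥ 2.25.
At 2 places the error can reach 553 m, but 3 places keeps it to 55.3 m.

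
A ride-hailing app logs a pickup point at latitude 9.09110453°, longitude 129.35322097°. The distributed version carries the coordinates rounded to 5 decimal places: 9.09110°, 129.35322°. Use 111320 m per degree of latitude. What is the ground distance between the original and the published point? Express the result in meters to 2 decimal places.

0.52 meters

Δlat = 9.09110453 − 9.09110 = +0.00000453°; Δlon = 129.35322097 − 129.35322 = +0.00000097°.
N–S: 0.00000453° × 111320 m/° = 0.50428 m.
East–west at this latitude: 0.00000097° × 111320 × cos 9.0911° ≈ 0.00000097 × 109922 = 0.106624 m.
Combined displacement = (0.50428² + 0.106624²)^½ ≈ 0.515429 m.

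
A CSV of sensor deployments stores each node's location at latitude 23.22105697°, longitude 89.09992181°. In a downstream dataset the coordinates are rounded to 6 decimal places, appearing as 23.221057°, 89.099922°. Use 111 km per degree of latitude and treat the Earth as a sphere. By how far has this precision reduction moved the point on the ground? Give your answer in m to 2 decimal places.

0.02 m

The latitude changed by -0.00000003° and the longitude by -0.00000019°.
N–S: -0.00000003° × 111000 m/° = -0.00333 m.
E–W at 23.2211°: -0.00000019° × 111000 × cos 23.2211° = -0.00000019 × 111000 × 0.9190 ≈ -0.0193815 m.
Hypotenuse of the two orthogonal shifts: √(0.00333² + 0.0193815²) = 0.0196655 m.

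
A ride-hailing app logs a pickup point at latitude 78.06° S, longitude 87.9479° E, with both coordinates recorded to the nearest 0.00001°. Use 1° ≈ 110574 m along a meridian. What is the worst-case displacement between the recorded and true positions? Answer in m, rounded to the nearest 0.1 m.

0.6 m

Rounding to 5 decimal places leaves each coordinate within ±5e-06° of the true value.
North–south component: 5e-06° × 110574 = 0.55287 m.
East–west component at 78.06°: 5e-06° × 110574 × cos 78.06° ≈ 5e-06 × 22876.4 ≈ 0.114382 m.
Worst case both components are at the extreme and orthogonal: √(0.55287² + 0.114382²) ≈ 0.564578 m.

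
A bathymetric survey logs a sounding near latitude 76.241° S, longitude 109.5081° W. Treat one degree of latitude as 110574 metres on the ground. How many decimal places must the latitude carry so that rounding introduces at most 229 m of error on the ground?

One degree of latitude covers 110574 m.
Rounding to N decimal places gives at most 0.5 × 10⁻ᴺ degrees of error, i.e. 0.5 × 10⁻ᴺ × 110574 m.
Need 0.5 × 110574 × 10⁻ᴺ ≤ 229 → 10⁻ᴺ ≤ 4.142e-03, so N ≥ 2.38.
So 3 decimal places suffice (55.3 m); 2 would allow up to 553 m.

3 decimal places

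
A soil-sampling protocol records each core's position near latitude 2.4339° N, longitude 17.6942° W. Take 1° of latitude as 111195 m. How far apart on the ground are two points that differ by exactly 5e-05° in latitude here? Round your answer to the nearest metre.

5e-05° × 111195 m/° = 5.55975 m.

6 metres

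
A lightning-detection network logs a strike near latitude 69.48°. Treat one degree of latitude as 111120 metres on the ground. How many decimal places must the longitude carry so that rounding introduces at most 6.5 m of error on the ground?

At 69.48° one degree of longitude covers 111120 × cos 69.48° ≈ 111120 × 0.3505 ≈ 38951.4 m.
With N decimal places the half-ulp bound is 0.5·10⁻ᴺ°, or 0.5·10⁻ᴺ × 38951.4 m on the ground.
Need 0.5 × 38951.4 × 10⁻ᴺ ≤ 6.5 → 10⁻ᴺ ≤ 3.337e-04, so N ≥ 3.48.
At 3 places the error can reach 19.5 m, but 4 places keeps it to 1.95 m.

4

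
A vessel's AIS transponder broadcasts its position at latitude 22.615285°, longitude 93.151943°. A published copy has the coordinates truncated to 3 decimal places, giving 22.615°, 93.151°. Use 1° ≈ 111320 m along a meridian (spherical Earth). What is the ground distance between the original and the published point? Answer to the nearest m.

102 m

Δlat = 22.615285 − 22.615 = +0.000285°; Δlon = 93.151943 − 93.151 = +0.000943°.
N–S: 0.000285° × 111320 m/° = 31.7262 m.
E–W at 22.615°: 0.000943° × 111320 × cos 22.615° = 0.000943 × 111320 × 0.9231 ≈ 96.9032 m.
Hypotenuse of the two orthogonal shifts: √(31.7262² + 96.9032²) = 101.965 m.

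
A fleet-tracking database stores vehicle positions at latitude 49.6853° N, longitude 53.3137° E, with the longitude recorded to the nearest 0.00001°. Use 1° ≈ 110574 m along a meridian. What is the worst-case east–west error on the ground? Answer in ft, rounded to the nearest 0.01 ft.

Rounding to 5 decimal places leaves the longitude within ±5e-06° of the true value.
One degree of longitude at 49.6853° is 110574 × cos 49.6853° ≈ 110574 × 0.6470 = 71539.8 m.
So at most 5e-06° × 71539.8 ≈ 0.357699 m east–west.
Converting: 0.357699 m × 3.2808 ft/m ≈ 1.1736 ft.

1.17 ft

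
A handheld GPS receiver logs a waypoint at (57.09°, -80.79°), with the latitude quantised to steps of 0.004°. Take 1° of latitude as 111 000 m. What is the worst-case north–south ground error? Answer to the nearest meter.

With a 0.004° grid the true value lies within half a step, ±0.004°/2 = ±0.002°, of the stored one.
So the N–S error is at most 0.002 × 111000 = 222 m.

222 meters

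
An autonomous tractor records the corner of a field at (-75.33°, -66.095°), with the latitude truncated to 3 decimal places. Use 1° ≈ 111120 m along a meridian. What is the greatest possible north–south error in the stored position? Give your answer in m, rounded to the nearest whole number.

Truncating at 3 decimal places can drop up to a full unit in the last place, so the latitude may be off by as much as 0.001°.
Along the meridian that is 0.001° × 111120 m/° = 111.12 m.

111 m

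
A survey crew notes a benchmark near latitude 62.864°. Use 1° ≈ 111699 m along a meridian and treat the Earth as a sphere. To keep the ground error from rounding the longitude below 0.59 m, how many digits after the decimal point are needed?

5

At 62.864° one degree of longitude covers 111699 × cos 62.864° ≈ 111699 × 0.4561 ≈ 50946.4 m.
Rounding to N decimal places gives at most 0.5 × 10⁻ᴺ degrees of error, i.e. 0.5 × 10⁻ᴺ × 50946.4 m.
Setting 25473.2 × 10⁻ᴺ ≤ 0.59 gives 10ᴺ ≥ 4.317e+04, i.e. N ≥ 4.64.
So 5 decimal places suffice (0.255 m); 4 would allow up to 2.55 m.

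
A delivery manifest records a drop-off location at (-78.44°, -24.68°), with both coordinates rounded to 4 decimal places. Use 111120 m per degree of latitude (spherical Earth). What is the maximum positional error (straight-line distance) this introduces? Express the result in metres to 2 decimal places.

Rounding to 4 decimal places leaves each coordinate within ±5e-05° of the true value.
N–S: 5e-05° × 111120 m/° = 5.556 m.
Longitude error → 5e-05 × 111120 × cos 78.44° = 5e-05 × 111120 × 0.2004 ≈ 1.11339 m.
Worst case both components are at the extreme and orthogonal: √(5.556² + 1.11339²) ≈ 5.66646 m.

5.67 metres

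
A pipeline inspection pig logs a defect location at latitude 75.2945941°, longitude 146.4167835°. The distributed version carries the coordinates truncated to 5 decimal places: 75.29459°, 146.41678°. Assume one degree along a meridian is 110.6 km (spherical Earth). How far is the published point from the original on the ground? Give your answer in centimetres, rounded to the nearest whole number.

46 centimetres

Δlat = 75.2945941 − 75.29459 = +0.0000041°; Δlon = 146.4167835 − 146.41678 = +0.0000035°.
N–S: 0.0000041° × 110600 m/° = 0.45346 m.
E–W at 75.2946°: 0.0000035° × 110600 × cos 75.2946° = 0.0000035 × 110600 × 0.2538 ≈ 0.0982651 m.
Combined displacement = (0.45346² + 0.0982651²)^½ ≈ 0.463985 m.
That is 0.463985 m = 46.398 cm.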